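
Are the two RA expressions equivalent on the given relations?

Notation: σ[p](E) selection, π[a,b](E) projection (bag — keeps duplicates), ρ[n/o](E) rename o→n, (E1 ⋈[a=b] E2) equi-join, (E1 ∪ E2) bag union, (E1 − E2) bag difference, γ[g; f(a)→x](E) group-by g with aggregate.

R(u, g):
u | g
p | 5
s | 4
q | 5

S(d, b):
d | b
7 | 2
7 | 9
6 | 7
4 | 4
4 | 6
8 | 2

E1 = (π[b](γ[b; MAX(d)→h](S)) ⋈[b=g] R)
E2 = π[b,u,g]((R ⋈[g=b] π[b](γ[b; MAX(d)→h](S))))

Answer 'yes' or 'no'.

E1 subexpression sizes:
  S → 6
  γ[b; MAX(d)→h](S) → 5
  π[b](γ[b; MAX(d)→h](S)) → 5
  R → 3
  (π[b](γ[b; MAX(d)→h](S)) ⋈[b=g] R) → 1
E2 subexpression sizes:
  R → 3
  S → 6
  γ[b; MAX(d)→h](S) → 5
  π[b](γ[b; MAX(d)→h](S)) → 5
  (R ⋈[g=b] π[b](γ[b; MAX(d)→h](S))) → 1
  π[b,u,g]((R ⋈[g=b] π[b](γ[b; MAX(d)→h](S)))) → 1

E1 and E2 produce the same multiset:
b | u | g
4 | s | 4

yes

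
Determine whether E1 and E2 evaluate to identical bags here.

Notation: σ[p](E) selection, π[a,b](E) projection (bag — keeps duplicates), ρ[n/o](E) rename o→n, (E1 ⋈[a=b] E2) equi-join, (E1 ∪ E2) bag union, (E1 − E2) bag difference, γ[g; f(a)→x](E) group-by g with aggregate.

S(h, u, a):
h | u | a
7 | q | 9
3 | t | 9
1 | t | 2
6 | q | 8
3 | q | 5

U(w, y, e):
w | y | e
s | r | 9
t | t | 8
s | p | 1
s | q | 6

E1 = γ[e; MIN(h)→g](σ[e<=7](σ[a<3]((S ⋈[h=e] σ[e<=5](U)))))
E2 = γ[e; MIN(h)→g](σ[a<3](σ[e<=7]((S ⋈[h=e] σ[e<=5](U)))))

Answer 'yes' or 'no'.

E1 row counts bottom-up:
  S → 5
  U → 4
  σ[e<=5](U) → 1
  (S ⋈[h=e] σ[e<=5](U)) → 1
  σ[a<3]((S ⋈[h=e] σ[e<=5](U))) → 1
  σ[e<=7](σ[a<3]((S ⋈[h=e] σ[e<=5](U)))) → 1
  γ[e; MIN(h)→g](σ[e<=7](σ[a<3]((S ⋈[h=e] σ[e<=5](U))))) → 1
E2 row counts bottom-up:
  S → 5
  U → 4
  σ[e<=5](U) → 1
  (S ⋈[h=e] σ[e<=5](U)) → 1
  σ[e<=7]((S ⋈[h=e] σ[e<=5](U))) → 1
  σ[a<3](σ[e<=7]((S ⋈[h=e] σ[e<=5](U)))) → 1
  γ[e; MIN(h)→g](σ[a<3](σ[e<=7]((S ⋈[h=e] σ[e<=5](U))))) → 1

E1 and E2 produce the same multiset:
e | g
1 | 1

yes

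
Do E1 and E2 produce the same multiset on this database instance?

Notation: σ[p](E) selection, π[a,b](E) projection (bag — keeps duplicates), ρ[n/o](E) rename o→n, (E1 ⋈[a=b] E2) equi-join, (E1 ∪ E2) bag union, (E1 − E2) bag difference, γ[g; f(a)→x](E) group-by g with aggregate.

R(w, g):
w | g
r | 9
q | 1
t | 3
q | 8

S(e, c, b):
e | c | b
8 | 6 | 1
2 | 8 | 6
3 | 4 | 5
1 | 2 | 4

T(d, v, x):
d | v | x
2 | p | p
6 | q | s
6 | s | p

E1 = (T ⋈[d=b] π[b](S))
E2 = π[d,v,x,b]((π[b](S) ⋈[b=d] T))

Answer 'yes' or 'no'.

E1 subexpression sizes:
  T → 3
  S → 4
  π[b](S) → 4
  (T ⋈[d=b] π[b](S)) → 2
E2 subexpression sizes:
  S → 4
  π[b](S) → 4
  T → 3
  (π[b](S) ⋈[b=d] T) → 2
  π[d,v,x,b]((π[b](S) ⋈[b=d] T)) → 2

E1 and E2 produce the same multiset:
d | v | x | b
6 | q | s | 6
6 | s | p | 6

yes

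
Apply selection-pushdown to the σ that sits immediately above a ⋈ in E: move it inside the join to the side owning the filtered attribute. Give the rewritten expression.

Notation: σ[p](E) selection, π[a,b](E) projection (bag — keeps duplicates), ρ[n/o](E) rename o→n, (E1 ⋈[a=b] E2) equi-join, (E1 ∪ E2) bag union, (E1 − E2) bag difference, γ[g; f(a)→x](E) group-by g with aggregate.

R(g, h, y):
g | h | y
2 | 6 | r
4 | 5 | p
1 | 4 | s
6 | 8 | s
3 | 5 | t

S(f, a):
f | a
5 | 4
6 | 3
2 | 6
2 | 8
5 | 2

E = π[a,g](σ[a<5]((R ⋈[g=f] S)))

σ filters on a, owned by the right side.
E' = π[a,g]((R ⋈[g=f] σ[a<5](S)))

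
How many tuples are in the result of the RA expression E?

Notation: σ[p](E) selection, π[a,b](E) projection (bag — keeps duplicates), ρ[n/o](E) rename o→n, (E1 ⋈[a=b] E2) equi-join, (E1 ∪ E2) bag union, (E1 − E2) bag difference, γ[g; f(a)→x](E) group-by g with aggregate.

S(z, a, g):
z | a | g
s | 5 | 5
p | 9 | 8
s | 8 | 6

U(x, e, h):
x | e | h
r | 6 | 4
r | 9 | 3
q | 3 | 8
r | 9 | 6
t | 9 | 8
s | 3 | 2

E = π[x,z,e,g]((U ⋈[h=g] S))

Per-node cardinality:
  U → 6
  S → 3
  (U ⋈[h=g] S) → 3
  π[x,z,e,g]((U ⋈[h=g] S)) → 3

|E| = 3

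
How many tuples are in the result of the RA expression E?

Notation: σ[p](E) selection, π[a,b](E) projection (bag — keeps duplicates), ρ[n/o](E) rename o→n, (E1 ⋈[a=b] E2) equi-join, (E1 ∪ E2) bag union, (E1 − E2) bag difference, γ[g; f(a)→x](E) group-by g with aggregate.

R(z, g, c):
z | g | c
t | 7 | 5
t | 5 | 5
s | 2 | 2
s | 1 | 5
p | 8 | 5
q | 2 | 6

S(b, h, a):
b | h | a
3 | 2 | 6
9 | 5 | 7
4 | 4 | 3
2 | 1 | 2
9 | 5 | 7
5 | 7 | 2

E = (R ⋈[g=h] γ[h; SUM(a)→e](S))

Per-node cardinality:
  R → 6
  S → 6
  γ[h; SUM(a)→e](S) → 5
  (R ⋈[g=h] γ[h; SUM(a)→e](S)) → 5

|E| = 5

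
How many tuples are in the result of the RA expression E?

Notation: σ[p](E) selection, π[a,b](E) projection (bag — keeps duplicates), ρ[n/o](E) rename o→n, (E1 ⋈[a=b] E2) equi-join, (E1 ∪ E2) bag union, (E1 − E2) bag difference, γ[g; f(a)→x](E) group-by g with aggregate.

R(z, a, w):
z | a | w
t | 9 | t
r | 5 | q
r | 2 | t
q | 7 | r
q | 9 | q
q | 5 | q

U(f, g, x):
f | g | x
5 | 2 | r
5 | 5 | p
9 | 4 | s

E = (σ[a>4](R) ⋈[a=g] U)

Subexpression sizes:
  R → 6
  σ[a>4](R) → 5
  U → 3
  (σ[a>4](R) ⋈[a=g] U) → 2

|E| = 2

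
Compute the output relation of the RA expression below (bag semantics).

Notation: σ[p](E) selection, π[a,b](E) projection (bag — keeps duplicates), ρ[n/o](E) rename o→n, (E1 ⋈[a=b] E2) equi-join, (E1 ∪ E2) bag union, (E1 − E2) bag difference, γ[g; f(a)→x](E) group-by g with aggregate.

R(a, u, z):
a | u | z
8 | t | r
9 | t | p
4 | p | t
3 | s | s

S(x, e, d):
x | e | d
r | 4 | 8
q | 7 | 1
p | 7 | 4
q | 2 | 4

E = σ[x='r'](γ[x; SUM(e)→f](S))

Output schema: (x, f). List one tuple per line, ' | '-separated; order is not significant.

Row counts bottom-up:
  S → 4
  γ[x; SUM(e)→f](S) → 3
  σ[x='r'](γ[x; SUM(e)→f](S)) → 1

== RESULT ==
x | f
r | 4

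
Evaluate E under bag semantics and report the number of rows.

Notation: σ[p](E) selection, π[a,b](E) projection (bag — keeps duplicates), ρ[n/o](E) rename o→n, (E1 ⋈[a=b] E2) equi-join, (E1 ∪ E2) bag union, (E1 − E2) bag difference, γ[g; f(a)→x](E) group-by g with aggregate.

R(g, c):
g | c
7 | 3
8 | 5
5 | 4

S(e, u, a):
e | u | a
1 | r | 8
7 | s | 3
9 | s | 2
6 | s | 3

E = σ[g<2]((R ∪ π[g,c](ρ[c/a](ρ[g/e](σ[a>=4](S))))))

Row counts bottom-up:
  R → 3
  S → 4
  σ[a>=4](S) → 1
  ρ[g/e](σ[a>=4](S)) → 1
  ρ[c/a](ρ[g/e](σ[a>=4](S))) → 1
  π[g,c](ρ[c/a](ρ[g/e](σ[a>=4](S)))) → 1
  (R ∪ π[g,c](ρ[c/a](ρ[g/e](σ[a>=4](S))))) → 4
  σ[g<2]((R ∪ π[g,c](ρ[c/a](ρ[g/e](σ[a>=4](S)))))) → 1

|E| = 1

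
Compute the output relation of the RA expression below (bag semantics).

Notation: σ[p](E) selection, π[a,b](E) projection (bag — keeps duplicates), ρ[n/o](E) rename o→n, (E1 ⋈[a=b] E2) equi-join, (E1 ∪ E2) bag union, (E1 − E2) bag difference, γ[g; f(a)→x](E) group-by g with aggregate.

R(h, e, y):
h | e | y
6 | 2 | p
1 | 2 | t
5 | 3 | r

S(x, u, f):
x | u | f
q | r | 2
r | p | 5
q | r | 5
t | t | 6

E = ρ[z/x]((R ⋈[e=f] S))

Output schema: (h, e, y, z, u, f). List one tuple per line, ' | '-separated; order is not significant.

Row counts bottom-up:
  R → 3
  S → 4
  (R ⋈[e=f] S) → 2
  ρ[z/x]((R ⋈[e=f] S)) → 2

== RESULT ==
h | e | y | z | u | f
1 | 2 | t | q | r | 2
6 | 2 | p | q | r | 2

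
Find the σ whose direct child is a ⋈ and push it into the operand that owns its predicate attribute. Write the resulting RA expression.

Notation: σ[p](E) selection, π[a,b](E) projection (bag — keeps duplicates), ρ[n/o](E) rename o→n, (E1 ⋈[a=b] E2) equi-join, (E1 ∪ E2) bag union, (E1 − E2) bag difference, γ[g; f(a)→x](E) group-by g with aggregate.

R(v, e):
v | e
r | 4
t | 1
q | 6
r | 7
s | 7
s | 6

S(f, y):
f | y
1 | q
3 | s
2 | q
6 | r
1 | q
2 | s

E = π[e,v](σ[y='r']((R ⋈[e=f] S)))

σ filters on y, owned by the right side.
E' = π[e,v]((R ⋈[e=f] σ[y='r'](S)))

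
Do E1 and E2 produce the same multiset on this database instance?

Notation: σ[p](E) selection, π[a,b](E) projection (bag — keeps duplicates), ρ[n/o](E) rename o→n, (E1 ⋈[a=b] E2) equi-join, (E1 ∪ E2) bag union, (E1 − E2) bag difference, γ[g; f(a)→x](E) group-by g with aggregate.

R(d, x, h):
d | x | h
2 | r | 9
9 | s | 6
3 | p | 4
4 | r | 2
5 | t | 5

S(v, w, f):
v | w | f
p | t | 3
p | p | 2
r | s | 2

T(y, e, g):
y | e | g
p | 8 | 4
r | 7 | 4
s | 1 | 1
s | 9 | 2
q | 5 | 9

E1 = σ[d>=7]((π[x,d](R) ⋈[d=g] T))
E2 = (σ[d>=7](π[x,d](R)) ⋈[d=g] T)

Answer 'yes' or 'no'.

E1 row counts bottom-up:
  R → 5
  π[x,d](R) → 5
  T → 5
  (π[x,d](R) ⋈[d=g] T) → 4
  σ[d>=7]((π[x,d](R) ⋈[d=g] T)) → 1
E2 row counts bottom-up:
  R → 5
  π[x,d](R) → 5
  σ[d>=7](π[x,d](R)) → 1
  T → 5
  (σ[d>=7](π[x,d](R)) ⋈[d=g] T) → 1

E1 and E2 produce the same multiset:
x | d | y | e | g
s | 9 | q | 5 | 9

yes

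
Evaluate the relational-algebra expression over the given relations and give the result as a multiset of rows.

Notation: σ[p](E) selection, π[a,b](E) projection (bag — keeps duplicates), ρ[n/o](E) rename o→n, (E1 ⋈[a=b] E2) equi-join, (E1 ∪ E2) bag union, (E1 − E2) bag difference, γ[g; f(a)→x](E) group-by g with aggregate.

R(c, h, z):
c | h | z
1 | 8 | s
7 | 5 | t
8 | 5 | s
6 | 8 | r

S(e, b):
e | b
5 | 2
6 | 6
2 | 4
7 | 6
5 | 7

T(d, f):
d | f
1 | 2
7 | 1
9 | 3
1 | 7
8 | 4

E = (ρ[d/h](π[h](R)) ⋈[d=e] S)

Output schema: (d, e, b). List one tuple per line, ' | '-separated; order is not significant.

Stepwise |·|:
  R → 4
  π[h](R) → 4
  ρ[d/h](π[h](R)) → 4
  S → 5
  (ρ[d/h](π[h](R)) ⋈[d=e] S) → 4

== RESULT ==
d | e | b
5 | 5 | 2
5 | 5 | 2
5 | 5 | 7
5 | 5 | 7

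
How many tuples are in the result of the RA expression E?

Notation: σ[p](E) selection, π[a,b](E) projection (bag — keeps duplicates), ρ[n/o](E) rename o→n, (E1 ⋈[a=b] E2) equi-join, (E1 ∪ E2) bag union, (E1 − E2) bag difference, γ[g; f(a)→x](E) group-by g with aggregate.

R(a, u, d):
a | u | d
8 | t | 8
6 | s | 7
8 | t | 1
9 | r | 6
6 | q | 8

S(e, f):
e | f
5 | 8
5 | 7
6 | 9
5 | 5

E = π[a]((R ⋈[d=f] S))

Stepwise |·|:
  R → 5
  S → 4
  (R ⋈[d=f] S) → 3
  π[a]((R ⋈[d=f] S)) → 3

|E| = 3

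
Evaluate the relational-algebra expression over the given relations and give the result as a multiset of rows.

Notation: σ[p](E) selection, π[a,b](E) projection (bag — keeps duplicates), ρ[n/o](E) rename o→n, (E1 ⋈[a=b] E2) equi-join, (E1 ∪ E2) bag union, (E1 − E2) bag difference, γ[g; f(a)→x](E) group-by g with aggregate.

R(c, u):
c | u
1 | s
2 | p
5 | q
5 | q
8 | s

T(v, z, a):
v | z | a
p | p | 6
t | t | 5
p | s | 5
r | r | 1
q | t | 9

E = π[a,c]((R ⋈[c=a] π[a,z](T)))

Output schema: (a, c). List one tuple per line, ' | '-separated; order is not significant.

Row counts bottom-up:
  R → 5
  T → 5
  π[a,z](T) → 5
  (R ⋈[c=a] π[a,z](T)) → 5
  π[a,c]((R ⋈[c=a] π[a,z](T))) → 5

== RESULT ==
a | c
1 | 1
5 | 5
5 | 5
5 | 5
5 | 5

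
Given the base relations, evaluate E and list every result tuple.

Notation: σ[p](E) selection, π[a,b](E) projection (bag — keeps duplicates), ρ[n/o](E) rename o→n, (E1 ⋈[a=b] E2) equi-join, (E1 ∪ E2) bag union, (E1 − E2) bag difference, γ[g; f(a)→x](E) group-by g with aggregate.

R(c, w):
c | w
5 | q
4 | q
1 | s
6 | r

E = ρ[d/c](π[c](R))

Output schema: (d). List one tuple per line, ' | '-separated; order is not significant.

Row counts bottom-up:
  R → 4
  π[c](R) → 4
  ρ[d/c](π[c](R)) → 4

== RESULT ==
d
1
4
5
6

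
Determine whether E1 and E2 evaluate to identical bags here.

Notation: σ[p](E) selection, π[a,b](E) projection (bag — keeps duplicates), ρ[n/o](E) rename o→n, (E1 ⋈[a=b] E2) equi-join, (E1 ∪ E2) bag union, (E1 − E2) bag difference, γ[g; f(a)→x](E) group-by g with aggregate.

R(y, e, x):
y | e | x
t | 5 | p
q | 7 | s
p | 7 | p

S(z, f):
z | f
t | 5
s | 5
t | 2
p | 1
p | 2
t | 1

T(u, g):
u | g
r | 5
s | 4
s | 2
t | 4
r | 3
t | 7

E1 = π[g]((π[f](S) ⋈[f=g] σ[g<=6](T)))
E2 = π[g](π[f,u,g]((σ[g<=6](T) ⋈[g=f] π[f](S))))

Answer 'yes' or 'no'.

E1 subexpression sizes:
  S → 6
  π[f](S) → 6
  T → 6
  σ[g<=6](T) → 5
  (π[f](S) ⋈[f=g] σ[g<=6](T)) → 4
  π[g]((π[f](S) ⋈[f=g] σ[g<=6](T))) → 4
E2 subexpression sizes:
  T → 6
  σ[g<=6](T) → 5
  S → 6
  π[f](S) → 6
  (σ[g<=6](T) ⋈[g=f] π[f](S)) → 4
  π[f,u,g]((σ[g<=6](T) ⋈[g=f] π[f](S))) → 4
  π[g](π[f,u,g]((σ[g<=6](T) ⋈[g=f] π[f](S)))) → 4

E1 and E2 produce the same multiset:
g
2
2
5
5

yes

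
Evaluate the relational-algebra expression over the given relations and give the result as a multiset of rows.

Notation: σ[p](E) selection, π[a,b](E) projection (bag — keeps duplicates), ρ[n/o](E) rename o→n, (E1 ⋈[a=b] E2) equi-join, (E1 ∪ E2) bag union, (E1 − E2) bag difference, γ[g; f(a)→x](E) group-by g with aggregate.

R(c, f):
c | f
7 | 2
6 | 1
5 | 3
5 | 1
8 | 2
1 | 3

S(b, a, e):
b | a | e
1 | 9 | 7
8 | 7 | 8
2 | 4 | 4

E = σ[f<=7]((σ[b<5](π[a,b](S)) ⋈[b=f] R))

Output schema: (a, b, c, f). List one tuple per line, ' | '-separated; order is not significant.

Row counts bottom-up:
  S → 3
  π[a,b](S) → 3
  σ[b<5](π[a,b](S)) → 2
  R → 6
  (σ[b<5](π[a,b](S)) ⋈[b=f] R) → 4
  σ[f<=7]((σ[b<5](π[a,b](S)) ⋈[b=f] R)) → 4

== RESULT ==
a | b | c | f
4 | 2 | 7 | 2
4 | 2 | 8 | 2
9 | 1 | 5 | 1
9 | 1 | 6 | 1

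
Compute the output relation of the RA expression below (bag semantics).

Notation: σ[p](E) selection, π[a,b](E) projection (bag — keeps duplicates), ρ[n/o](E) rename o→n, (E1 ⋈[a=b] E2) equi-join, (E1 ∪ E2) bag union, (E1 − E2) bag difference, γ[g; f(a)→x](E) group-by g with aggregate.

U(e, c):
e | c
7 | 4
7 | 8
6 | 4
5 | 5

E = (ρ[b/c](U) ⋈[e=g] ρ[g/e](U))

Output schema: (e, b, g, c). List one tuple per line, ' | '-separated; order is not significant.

Subexpression sizes:
  U → 4
  ρ[b/c](U) → 4
  U → 4
  ρ[g/e](U) → 4
  (ρ[b/c](U) ⋈[e=g] ρ[g/e](U)) → 6

== RESULT ==
e | b | g | c
5 | 5 | 5 | 5
6 | 4 | 6 | 4
7 | 4 | 7 | 4
7 | 4 | 7 | 8
7 | 8 | 7 | 4
7 | 8 | 7 | 8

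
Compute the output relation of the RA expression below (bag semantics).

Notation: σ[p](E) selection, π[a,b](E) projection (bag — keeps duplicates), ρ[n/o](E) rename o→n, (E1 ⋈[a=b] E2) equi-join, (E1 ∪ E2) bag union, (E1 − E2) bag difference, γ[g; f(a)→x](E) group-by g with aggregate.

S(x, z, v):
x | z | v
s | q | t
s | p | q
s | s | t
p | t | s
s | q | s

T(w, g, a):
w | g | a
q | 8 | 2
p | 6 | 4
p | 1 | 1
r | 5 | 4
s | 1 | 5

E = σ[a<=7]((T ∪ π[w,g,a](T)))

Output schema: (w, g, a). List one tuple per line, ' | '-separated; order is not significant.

Stepwise |·|:
  T → 5
  T → 5
  π[w,g,a](T) → 5
  (T ∪ π[w,g,a](T)) → 10
  σ[a<=7]((T ∪ π[w,g,a](T))) → 10

== RESULT ==
w | g | a
p | 1 | 1
p | 1 | 1
p | 6 | 4
p | 6 | 4
q | 8 | 2
q | 8 | 2
r | 5 | 4
r | 5 | 4
s | 1 | 5
s | 1 | 5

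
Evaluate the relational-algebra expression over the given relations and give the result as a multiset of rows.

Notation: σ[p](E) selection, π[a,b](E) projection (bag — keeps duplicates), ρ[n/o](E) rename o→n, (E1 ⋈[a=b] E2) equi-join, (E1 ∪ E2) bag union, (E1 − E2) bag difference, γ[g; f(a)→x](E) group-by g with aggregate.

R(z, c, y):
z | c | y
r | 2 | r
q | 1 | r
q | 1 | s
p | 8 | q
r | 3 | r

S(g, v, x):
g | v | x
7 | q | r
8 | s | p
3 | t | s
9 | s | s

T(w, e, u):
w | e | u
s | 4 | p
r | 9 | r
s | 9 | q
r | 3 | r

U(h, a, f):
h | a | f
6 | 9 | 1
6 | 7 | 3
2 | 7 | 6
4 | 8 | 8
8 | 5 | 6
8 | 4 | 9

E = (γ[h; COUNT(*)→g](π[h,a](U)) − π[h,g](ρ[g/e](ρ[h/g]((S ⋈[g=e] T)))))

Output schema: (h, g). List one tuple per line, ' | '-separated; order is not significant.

Subexpression sizes:
  U → 6
  π[h,a](U) → 6
  γ[h; COUNT(*)→g](π[h,a](U)) → 4
  S → 4
  T → 4
  (S ⋈[g=e] T) → 3
  ρ[h/g]((S ⋈[g=e] T)) → 3
  ρ[g/e](ρ[h/g]((S ⋈[g=e] T))) → 3
  π[h,g](ρ[g/e](ρ[h/g]((S ⋈[g=e] T)))) → 3
  (γ[h; COUNT(*)→g](π[h,a](U)) − π[h,g](ρ[g/e](ρ[h/g]((S ⋈[g=e] T))))) → 4

== RESULT ==
h | g
2 | 1
4 | 1
6 | 2
8 | 2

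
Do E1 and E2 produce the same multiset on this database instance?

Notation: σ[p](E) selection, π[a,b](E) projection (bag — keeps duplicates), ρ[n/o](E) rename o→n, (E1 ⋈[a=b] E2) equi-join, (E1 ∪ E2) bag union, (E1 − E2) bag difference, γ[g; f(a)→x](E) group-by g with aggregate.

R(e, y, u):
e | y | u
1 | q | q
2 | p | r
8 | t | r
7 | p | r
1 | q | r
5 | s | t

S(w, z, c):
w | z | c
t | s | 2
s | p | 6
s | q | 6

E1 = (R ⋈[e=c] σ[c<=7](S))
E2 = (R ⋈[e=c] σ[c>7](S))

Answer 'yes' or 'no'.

E1 row counts bottom-up:
  R → 6
  S → 3
  σ[c<=7](S) → 3
  (R ⋈[e=c] σ[c<=7](S)) → 1
E2 row counts bottom-up:
  R → 6
  S → 3
  σ[c>7](S) → 0
  (R ⋈[e=c] σ[c>7](S)) → 0

E1 result:
e | y | u | w | z | c
2 | p | r | t | s | 2
E2 result:
e | y | u | w | z | c
(0 rows)
Witness: (2, 'p', 'r', 't', 's', 2) appears 1× in E1 but 0× in E2.

no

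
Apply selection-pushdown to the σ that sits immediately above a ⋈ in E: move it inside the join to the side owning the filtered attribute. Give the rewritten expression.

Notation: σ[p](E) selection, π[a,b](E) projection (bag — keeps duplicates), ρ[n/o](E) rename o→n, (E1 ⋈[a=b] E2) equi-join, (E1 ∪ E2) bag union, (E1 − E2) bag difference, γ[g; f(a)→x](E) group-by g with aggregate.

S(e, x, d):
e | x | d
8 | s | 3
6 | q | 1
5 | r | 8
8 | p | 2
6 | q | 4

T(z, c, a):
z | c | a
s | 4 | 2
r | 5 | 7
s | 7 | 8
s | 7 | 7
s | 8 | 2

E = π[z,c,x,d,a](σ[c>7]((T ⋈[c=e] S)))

σ filters on c, owned by the left side.
E' = π[z,c,x,d,a]((σ[c>7](T) ⋈[c=e] S))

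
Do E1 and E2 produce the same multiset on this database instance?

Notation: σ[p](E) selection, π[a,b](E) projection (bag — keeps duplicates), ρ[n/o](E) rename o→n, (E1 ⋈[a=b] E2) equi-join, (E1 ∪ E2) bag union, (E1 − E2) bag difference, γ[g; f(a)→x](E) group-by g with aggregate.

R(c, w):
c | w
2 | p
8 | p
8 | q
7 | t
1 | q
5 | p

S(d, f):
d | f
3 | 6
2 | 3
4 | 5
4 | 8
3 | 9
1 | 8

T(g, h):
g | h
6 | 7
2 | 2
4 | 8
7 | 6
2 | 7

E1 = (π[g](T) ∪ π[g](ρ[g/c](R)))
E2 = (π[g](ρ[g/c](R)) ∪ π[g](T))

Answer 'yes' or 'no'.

E1 per-node cardinality:
  T → 5
  π[g](T) → 5
  R → 6
  ρ[g/c](R) → 6
  π[g](ρ[g/c](R)) → 6
  (π[g](T) ∪ π[g](ρ[g/c](R))) → 11
E2 per-node cardinality:
  R → 6
  ρ[g/c](R) → 6
  π[g](ρ[g/c](R)) → 6
  T → 5
  π[g](T) → 5
  (π[g](ρ[g/c](R)) ∪ π[g](T)) → 11

E1 and E2 produce the same multiset:
g
1
2
2
2
4
5
6
7
7
8
8

yes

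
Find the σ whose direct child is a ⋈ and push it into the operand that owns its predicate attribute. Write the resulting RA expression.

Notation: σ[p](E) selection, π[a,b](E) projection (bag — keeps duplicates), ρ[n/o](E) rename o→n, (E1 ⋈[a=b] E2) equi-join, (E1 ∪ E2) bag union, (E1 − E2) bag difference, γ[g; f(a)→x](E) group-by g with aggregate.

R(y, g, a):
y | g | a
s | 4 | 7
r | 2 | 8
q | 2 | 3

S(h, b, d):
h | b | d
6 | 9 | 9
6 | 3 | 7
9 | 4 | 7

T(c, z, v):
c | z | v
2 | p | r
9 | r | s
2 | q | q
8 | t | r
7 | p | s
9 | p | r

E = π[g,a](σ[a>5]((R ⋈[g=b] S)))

σ filters on a, owned by the left side.
E' = π[g,a]((σ[a>5](R) ⋈[g=b] S))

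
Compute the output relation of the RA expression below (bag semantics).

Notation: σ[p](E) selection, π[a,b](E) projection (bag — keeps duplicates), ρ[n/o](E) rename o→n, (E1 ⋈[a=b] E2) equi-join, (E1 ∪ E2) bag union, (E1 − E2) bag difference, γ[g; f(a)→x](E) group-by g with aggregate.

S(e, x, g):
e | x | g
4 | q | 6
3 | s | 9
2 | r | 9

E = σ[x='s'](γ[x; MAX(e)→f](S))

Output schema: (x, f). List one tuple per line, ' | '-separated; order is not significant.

Subexpression sizes:
  S → 3
  γ[x; MAX(e)→f](S) → 3
  σ[x='s'](γ[x; MAX(e)→f](S)) → 1

== RESULT ==
x | f
s | 3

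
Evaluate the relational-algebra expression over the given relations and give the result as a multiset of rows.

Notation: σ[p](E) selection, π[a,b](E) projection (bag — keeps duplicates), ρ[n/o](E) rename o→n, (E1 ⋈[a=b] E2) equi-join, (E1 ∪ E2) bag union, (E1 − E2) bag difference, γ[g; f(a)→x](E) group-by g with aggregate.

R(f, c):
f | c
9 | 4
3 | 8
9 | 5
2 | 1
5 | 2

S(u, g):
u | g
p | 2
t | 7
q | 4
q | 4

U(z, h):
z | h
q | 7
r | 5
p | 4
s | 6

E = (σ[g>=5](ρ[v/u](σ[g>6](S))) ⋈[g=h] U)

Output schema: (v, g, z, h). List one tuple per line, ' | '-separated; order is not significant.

Stepwise |·|:
  S → 4
  σ[g>6](S) → 1
  ρ[v/u](σ[g>6](S)) → 1
  σ[g>=5](ρ[v/u](σ[g>6](S))) → 1
  U → 4
  (σ[g>=5](ρ[v/u](σ[g>6](S))) ⋈[g=h] U) → 1

== RESULT ==
v | g | z | h
t | 7 | q | 7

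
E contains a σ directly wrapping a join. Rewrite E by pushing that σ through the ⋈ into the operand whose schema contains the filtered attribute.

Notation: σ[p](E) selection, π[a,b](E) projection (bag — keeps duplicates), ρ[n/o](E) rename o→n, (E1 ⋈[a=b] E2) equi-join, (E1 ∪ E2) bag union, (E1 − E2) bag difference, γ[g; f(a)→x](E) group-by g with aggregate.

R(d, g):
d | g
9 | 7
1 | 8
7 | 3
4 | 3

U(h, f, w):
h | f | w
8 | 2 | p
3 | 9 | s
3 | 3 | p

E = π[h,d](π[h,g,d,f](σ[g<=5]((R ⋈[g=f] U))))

σ filters on g, owned by the left side.
E' = π[h,d](π[h,g,d,f]((σ[g<=5](R) ⋈[g=f] U)))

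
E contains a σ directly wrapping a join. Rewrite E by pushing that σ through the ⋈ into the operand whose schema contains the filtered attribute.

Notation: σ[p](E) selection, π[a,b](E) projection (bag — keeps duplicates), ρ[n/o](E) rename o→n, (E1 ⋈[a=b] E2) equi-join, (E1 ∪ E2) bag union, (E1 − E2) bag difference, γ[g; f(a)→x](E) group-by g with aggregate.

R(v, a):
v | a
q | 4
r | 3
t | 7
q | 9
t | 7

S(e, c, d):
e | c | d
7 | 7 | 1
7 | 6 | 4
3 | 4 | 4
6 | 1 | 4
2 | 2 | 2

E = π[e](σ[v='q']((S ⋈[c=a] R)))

σ filters on v, owned by the right side.
E' = π[e]((S ⋈[c=a] σ[v='q'](R)))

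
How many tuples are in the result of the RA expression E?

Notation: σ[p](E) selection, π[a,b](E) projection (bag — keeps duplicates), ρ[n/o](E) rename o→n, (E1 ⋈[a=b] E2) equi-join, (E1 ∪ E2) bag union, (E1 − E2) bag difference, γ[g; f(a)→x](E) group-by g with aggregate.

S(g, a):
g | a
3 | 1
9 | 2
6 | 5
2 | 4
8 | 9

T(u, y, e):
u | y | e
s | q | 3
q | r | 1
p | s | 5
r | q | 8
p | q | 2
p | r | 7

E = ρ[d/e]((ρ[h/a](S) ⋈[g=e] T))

Stepwise |·|:
  S → 5
  ρ[h/a](S) → 5
  T → 6
  (ρ[h/a](S) ⋈[g=e] T) → 3
  ρ[d/e]((ρ[h/a](S) ⋈[g=e] T)) → 3

|E| = 3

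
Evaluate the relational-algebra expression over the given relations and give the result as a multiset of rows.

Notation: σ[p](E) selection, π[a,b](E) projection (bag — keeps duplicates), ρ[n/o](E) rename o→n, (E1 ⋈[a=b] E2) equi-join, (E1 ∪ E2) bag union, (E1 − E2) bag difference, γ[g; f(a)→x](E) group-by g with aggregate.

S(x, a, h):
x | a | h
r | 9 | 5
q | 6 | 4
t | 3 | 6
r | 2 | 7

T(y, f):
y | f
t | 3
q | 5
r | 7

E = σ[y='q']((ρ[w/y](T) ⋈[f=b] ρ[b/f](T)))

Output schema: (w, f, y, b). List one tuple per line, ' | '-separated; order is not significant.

Per-node cardinality:
  T → 3
  ρ[w/y](T) → 3
  T → 3
  ρ[b/f](T) → 3
  (ρ[w/y](T) ⋈[f=b] ρ[b/f](T)) → 3
  σ[y='q']((ρ[w/y](T) ⋈[f=b] ρ[b/f](T))) → 1

== RESULT ==
w | f | y | b
q | 5 | q | 5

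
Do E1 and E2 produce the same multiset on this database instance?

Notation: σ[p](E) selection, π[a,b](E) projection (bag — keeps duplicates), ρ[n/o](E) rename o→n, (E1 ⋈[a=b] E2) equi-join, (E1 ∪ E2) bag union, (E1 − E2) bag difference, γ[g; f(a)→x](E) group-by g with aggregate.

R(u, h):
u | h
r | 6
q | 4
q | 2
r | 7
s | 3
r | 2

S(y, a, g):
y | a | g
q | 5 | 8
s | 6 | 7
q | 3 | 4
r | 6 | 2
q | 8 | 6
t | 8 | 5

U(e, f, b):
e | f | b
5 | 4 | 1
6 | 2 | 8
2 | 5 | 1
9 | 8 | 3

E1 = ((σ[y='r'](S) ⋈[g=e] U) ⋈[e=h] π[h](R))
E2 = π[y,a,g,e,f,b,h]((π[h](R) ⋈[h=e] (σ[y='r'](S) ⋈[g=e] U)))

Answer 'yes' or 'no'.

E1 stepwise |·|:
  S → 6
  σ[y='r'](S) → 1
  U → 4
  (σ[y='r'](S) ⋈[g=e] U) → 1
  R → 6
  π[h](R) → 6
  ((σ[y='r'](S) ⋈[g=e] U) ⋈[e=h] π[h](R)) → 2
E2 stepwise |·|:
  R → 6
  π[h](R) → 6
  S → 6
  σ[y='r'](S) → 1
  U → 4
  (σ[y='r'](S) ⋈[g=e] U) → 1
  (π[h](R) ⋈[h=e] (σ[y='r'](S) ⋈[g=e] U)) → 2
  π[y,a,g,e,f,b,h]((π[h](R) ⋈[h=e] (σ[y='r'](S) ⋈[g=e] U))) → 2

E1 and E2 produce the same multiset:
y | a | g | e | f | b | h
r | 6 | 2 | 2 | 5 | 1 | 2
r | 6 | 2 | 2 | 5 | 1 | 2

yes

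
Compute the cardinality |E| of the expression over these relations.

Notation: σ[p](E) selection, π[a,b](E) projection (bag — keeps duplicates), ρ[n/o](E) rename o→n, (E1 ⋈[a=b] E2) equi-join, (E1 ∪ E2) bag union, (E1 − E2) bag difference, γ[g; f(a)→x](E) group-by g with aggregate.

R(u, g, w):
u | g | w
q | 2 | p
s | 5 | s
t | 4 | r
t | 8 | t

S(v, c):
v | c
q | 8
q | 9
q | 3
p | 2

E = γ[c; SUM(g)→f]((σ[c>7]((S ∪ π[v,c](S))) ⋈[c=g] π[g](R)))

Stepwise |·|:
  S → 4
  S → 4
  π[v,c](S) → 4
  (S ∪ π[v,c](S)) → 8
  σ[c>7]((S ∪ π[v,c](S))) → 4
  R → 4
  π[g](R) → 4
  (σ[c>7]((S ∪ π[v,c](S))) ⋈[c=g] π[g](R)) → 2
  γ[c; SUM(g)→f]((σ[c>7]((S ∪ π[v,c](S))) ⋈[c=g] π[g](R))) → 1

|E| = 1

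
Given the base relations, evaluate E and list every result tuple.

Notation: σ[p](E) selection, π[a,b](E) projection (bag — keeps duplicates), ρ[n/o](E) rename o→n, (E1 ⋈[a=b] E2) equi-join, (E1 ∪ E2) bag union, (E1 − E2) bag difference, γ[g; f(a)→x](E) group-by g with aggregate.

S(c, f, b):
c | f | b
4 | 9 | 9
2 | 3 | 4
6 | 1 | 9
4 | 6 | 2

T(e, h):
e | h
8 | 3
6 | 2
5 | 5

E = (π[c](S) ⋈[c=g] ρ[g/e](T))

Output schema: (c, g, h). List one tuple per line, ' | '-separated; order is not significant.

Subexpression sizes:
  S → 4
  π[c](S) → 4
  T → 3
  ρ[g/e](T) → 3
  (π[c](S) ⋈[c=g] ρ[g/e](T)) → 1

== RESULT ==
c | g | h
6 | 6 | 2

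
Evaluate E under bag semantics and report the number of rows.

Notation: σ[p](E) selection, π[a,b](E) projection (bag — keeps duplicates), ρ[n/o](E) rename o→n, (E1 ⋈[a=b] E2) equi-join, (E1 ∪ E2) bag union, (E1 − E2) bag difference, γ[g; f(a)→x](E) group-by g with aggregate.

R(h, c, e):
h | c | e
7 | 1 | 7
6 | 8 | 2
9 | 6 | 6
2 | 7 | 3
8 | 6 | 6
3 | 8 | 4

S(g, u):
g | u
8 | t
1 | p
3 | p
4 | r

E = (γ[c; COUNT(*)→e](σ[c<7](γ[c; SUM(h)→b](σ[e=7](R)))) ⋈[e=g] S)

Stepwise |·|:
  R → 6
  σ[e=7](R) → 1
  γ[c; SUM(h)→b](σ[e=7](R)) → 1
  σ[c<7](γ[c; SUM(h)→b](σ[e=7](R))) → 1
  γ[c; COUNT(*)→e](σ[c<7](γ[c; SUM(h)→b](σ[e=7](R)))) → 1
  S → 4
  (γ[c; COUNT(*)→e](σ[c<7](γ[c; SUM(h)→b](σ[e=7](R)))) ⋈[e=g] S) → 1

|E| = 1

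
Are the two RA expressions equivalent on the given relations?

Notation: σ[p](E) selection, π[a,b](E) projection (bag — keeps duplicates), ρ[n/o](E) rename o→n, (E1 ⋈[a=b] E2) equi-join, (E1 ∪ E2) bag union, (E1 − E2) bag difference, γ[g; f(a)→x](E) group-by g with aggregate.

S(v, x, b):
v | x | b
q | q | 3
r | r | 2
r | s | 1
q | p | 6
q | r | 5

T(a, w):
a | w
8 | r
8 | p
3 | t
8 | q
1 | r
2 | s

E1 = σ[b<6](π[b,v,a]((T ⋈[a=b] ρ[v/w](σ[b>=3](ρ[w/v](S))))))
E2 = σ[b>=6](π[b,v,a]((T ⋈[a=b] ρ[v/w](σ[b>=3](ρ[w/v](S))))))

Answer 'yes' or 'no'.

E1 per-node cardinality:
  T → 6
  S → 5
  ρ[w/v](S) → 5
  σ[b>=3](ρ[w/v](S)) → 3
  ρ[v/w](σ[b>=3](ρ[w/v](S))) → 3
  (T ⋈[a=b] ρ[v/w](σ[b>=3](ρ[w/v](S)))) → 1
  π[b,v,a]((T ⋈[a=b] ρ[v/w](σ[b>=3](ρ[w/v](S))))) → 1
  σ[b<6](π[b,v,a]((T ⋈[a=b] ρ[v/w](σ[b>=3](ρ[w/v](S)))))) → 1
E2 per-node cardinality:
  T → 6
  S → 5
  ρ[w/v](S) → 5
  σ[b>=3](ρ[w/v](S)) → 3
  ρ[v/w](σ[b>=3](ρ[w/v](S))) → 3
  (T ⋈[a=b] ρ[v/w](σ[b>=3](ρ[w/v](S)))) → 1
  π[b,v,a]((T ⋈[a=b] ρ[v/w](σ[b>=3](ρ[w/v](S))))) → 1
  σ[b>=6](π[b,v,a]((T ⋈[a=b] ρ[v/w](σ[b>=3](ρ[w/v](S)))))) → 0

E1 result:
b | v | a
3 | q | 3
E2 result:
b | v | a
(0 rows)
Witness: (3, 'q', 3) appears 1× in E1 but 0× in E2.

no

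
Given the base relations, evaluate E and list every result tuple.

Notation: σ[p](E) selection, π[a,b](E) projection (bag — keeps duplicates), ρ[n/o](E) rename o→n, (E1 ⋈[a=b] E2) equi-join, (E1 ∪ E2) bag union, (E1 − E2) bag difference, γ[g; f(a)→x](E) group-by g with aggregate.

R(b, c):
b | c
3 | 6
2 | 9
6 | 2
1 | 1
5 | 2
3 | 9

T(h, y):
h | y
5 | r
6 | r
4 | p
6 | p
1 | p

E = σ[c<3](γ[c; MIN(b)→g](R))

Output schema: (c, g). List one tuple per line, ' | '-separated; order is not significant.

Stepwise |·|:
  R → 6
  γ[c; MIN(b)→g](R) → 4
  σ[c<3](γ[c; MIN(b)→g](R)) → 2

== RESULT ==
c | g
1 | 1
2 | 5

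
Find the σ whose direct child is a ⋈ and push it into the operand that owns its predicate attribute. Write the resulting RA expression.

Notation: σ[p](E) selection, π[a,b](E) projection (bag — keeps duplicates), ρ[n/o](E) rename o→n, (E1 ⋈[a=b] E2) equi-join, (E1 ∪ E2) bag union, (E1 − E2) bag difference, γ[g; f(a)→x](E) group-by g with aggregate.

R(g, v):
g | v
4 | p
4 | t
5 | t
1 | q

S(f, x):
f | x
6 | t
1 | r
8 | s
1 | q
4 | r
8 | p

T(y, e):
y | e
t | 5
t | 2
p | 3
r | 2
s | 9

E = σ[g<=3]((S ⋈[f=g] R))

σ filters on g, owned by the right side.
E' = (S ⋈[f=g] σ[g<=3](R))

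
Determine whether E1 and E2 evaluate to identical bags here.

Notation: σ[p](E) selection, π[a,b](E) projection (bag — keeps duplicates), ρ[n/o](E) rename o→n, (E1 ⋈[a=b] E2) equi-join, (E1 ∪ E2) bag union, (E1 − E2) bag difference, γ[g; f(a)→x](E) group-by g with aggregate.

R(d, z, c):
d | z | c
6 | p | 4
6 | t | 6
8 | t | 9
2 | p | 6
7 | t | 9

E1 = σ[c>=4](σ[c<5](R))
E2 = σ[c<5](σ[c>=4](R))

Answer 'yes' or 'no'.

E1 stepwise |·|:
  R → 5
  σ[c<5](R) → 1
  σ[c>=4](σ[c<5](R)) → 1
E2 stepwise |·|:
  R → 5
  σ[c>=4](R) → 5
  σ[c<5](σ[c>=4](R)) → 1

E1 and E2 produce the same multiset:
d | z | c
6 | p | 4

yes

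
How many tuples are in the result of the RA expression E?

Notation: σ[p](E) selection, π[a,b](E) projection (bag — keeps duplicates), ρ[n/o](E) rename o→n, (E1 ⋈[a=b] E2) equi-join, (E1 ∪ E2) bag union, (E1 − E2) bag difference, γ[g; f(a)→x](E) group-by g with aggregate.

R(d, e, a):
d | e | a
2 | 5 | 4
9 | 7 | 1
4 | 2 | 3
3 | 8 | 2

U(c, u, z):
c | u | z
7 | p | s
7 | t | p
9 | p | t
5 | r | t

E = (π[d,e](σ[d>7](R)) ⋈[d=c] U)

Row counts bottom-up:
  R → 4
  σ[d>7](R) → 1
  π[d,e](σ[d>7](R)) → 1
  U → 4
  (π[d,e](σ[d>7](R)) ⋈[d=c] U) → 1

|E| = 1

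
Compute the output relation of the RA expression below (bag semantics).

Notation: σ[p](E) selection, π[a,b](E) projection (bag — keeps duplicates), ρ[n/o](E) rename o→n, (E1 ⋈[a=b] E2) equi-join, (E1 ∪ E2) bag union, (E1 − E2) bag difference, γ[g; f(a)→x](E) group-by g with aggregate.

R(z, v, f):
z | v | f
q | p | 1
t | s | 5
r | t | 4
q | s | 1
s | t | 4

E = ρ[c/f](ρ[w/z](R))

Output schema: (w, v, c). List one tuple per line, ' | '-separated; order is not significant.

Row counts bottom-up:
  R → 5
  ρ[w/z](R) → 5
  ρ[c/f](ρ[w/z](R)) → 5

== RESULT ==
w | v | c
q | p | 1
q | s | 1
r | t | 4
s | t | 4
t | s | 5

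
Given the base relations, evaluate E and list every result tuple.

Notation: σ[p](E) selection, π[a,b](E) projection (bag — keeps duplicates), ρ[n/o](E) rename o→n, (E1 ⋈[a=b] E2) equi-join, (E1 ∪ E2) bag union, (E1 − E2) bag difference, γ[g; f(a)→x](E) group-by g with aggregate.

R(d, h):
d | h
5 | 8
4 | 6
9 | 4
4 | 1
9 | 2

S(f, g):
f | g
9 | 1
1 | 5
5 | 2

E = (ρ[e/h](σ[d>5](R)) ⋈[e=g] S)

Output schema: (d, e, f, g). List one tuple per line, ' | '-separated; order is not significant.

Subexpression sizes:
  R → 5
  σ[d>5](R) → 2
  ρ[e/h](σ[d>5](R)) → 2
  S → 3
  (ρ[e/h](σ[d>5](R)) ⋈[e=g] S) → 1

== RESULT ==
d | e | f | g
9 | 2 | 5 | 2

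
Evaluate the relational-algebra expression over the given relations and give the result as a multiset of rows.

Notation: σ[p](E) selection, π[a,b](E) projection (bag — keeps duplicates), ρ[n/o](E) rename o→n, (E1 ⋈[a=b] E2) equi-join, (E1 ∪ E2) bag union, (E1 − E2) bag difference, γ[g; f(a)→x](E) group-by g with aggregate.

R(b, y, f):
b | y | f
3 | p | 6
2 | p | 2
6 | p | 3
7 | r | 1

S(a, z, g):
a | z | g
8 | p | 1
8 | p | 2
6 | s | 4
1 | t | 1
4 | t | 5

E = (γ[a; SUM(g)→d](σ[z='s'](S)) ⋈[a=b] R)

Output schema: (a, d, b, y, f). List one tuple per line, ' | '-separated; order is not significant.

Stepwise |·|:
  S → 5
  σ[z='s'](S) → 1
  γ[a; SUM(g)→d](σ[z='s'](S)) → 1
  R → 4
  (γ[a; SUM(g)→d](σ[z='s'](S)) ⋈[a=b] R) → 1

== RESULT ==
a | d | b | y | f
6 | 4 | 6 | p | 3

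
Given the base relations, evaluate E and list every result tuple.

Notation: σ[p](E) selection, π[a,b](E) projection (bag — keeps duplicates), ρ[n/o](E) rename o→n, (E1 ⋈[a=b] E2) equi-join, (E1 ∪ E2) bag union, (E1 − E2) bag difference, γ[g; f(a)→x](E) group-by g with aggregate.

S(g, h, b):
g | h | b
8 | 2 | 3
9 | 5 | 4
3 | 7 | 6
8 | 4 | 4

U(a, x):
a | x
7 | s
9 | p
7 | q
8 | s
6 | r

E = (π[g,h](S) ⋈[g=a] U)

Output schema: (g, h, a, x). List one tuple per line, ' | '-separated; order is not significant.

Stepwise |·|:
  S → 4
  π[g,h](S) → 4
  U → 5
  (π[g,h](S) ⋈[g=a] U) → 3

== RESULT ==
g | h | a | x
8 | 2 | 8 | s
8 | 4 | 8 | s
9 | 5 | 9 | p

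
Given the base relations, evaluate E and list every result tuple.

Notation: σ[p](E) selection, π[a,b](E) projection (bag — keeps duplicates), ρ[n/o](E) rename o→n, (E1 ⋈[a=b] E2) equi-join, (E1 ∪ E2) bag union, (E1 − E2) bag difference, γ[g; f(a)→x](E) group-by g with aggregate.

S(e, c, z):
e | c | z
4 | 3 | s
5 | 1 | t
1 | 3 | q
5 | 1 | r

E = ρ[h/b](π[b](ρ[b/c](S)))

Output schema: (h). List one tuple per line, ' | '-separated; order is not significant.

Subexpression sizes:
  S → 4
  ρ[b/c](S) → 4
  π[b](ρ[b/c](S)) → 4
  ρ[h/b](π[b](ρ[b/c](S))) → 4

== RESULT ==
h
1
1
3
3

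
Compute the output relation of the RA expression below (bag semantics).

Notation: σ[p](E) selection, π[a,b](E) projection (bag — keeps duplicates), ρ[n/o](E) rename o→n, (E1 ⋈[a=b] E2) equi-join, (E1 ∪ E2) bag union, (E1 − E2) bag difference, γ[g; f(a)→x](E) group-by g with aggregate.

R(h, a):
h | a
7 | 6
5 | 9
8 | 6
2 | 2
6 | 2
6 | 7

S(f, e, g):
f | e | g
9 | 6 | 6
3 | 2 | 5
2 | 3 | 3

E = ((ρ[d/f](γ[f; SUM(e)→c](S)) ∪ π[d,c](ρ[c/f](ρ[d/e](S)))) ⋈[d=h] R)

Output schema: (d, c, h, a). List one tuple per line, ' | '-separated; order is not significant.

Subexpression sizes:
  S → 3
  γ[f; SUM(e)→c](S) → 3
  ρ[d/f](γ[f; SUM(e)→c](S)) → 3
  S → 3
  ρ[d/e](S) → 3
  ρ[c/f](ρ[d/e](S)) → 3
  π[d,c](ρ[c/f](ρ[d/e](S))) → 3
  (ρ[d/f](γ[f; SUM(e)→c](S)) ∪ π[d,c](ρ[c/f](ρ[d/e](S)))) → 6
  R → 6
  ((ρ[d/f](γ[f; SUM(e)→c](S)) ∪ π[d,c](ρ[c/f](ρ[d/e](S)))) ⋈[d=h] R) → 4

== RESULT ==
d | c | h | a
2 | 3 | 2 | 2
2 | 3 | 2 | 2
6 | 9 | 6 | 2
6 | 9 | 6 | 7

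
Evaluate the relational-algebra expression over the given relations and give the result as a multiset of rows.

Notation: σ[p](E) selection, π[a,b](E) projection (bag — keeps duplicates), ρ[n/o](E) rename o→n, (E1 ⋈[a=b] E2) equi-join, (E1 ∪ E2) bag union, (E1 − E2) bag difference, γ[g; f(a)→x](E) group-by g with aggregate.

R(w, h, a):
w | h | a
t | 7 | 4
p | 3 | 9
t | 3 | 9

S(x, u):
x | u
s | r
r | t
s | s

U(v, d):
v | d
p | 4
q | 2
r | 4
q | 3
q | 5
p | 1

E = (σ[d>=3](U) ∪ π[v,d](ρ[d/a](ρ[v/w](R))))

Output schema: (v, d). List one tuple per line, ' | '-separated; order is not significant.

Stepwise |·|:
  U → 6
  σ[d>=3](U) → 4
  R → 3
  ρ[v/w](R) → 3
  ρ[d/a](ρ[v/w](R)) → 3
  π[v,d](ρ[d/a](ρ[v/w](R))) → 3
  (σ[d>=3](U) ∪ π[v,d](ρ[d/a](ρ[v/w](R)))) → 7

== RESULT ==
v | d
p | 4
p | 9
q | 3
q | 5
r | 4
t | 4
t | 9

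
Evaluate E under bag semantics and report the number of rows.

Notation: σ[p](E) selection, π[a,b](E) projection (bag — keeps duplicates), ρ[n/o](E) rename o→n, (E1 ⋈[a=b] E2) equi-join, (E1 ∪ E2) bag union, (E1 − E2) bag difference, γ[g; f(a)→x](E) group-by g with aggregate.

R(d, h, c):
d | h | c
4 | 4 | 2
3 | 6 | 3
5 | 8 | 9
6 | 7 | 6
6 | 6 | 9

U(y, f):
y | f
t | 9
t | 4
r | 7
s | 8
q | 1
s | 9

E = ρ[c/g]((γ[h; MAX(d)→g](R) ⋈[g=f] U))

Row counts bottom-up:
  R → 5
  γ[h; MAX(d)→g](R) → 4
  U → 6
  (γ[h; MAX(d)→g](R) ⋈[g=f] U) → 1
  ρ[c/g]((γ[h; MAX(d)→g](R) ⋈[g=f] U)) → 1

|E| = 1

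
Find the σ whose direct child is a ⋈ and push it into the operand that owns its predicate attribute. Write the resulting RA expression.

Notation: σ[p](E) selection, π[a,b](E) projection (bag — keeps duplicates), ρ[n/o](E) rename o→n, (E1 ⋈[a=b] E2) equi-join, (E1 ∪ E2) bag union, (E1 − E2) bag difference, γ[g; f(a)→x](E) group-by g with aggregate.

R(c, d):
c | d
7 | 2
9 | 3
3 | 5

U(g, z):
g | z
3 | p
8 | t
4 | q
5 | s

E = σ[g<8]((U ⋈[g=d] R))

σ filters on g, owned by the left side.
E' = (σ[g<8](U) ⋈[g=d] R)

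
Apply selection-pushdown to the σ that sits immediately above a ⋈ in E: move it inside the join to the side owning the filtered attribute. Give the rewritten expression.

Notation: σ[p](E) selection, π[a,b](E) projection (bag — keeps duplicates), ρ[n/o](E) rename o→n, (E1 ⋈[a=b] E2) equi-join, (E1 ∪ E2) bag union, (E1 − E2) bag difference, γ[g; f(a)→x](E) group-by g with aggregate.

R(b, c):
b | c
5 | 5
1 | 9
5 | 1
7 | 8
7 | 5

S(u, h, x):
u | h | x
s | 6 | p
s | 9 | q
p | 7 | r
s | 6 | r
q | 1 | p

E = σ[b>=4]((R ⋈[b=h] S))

σ filters on b, owned by the left side.
E' = (σ[b>=4](R) ⋈[b=h] S)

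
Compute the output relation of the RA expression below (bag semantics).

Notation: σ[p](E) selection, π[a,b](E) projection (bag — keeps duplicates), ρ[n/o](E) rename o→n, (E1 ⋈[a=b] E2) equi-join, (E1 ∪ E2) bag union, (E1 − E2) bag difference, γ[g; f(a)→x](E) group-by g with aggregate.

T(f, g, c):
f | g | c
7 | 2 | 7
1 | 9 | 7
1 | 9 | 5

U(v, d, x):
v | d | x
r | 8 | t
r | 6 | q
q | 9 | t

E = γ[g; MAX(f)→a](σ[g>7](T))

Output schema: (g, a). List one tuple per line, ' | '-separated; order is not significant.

Subexpression sizes:
  T → 3
  σ[g>7](T) → 2
  γ[g; MAX(f)→a](σ[g>7](T)) → 1

== RESULT ==
g | a
9 | 1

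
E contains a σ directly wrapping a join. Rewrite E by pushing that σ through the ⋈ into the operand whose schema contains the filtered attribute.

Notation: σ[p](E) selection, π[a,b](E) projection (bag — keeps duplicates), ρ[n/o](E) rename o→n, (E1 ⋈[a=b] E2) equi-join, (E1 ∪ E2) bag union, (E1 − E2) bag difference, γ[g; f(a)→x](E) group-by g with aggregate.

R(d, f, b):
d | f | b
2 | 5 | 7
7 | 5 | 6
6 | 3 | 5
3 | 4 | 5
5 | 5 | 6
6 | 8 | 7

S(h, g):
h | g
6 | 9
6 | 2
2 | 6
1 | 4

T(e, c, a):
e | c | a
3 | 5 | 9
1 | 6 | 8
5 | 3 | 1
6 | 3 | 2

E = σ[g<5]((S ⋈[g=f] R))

σ filters on g, owned by the left side.
E' = (σ[g<5](S) ⋈[g=f] R)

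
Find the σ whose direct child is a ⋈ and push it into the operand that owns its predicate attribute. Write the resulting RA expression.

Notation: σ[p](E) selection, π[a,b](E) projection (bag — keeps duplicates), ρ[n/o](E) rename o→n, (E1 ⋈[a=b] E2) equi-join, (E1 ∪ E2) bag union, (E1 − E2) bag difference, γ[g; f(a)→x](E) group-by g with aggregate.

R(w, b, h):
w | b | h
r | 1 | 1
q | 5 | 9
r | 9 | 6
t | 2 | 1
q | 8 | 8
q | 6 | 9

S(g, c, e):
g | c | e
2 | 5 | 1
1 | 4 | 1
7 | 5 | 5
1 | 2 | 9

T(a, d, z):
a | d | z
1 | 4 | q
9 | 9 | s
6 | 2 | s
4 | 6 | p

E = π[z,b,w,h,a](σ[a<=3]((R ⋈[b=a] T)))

σ filters on a, owned by the right side.
E' = π[z,b,w,h,a]((R ⋈[b=a] σ[a<=3](T)))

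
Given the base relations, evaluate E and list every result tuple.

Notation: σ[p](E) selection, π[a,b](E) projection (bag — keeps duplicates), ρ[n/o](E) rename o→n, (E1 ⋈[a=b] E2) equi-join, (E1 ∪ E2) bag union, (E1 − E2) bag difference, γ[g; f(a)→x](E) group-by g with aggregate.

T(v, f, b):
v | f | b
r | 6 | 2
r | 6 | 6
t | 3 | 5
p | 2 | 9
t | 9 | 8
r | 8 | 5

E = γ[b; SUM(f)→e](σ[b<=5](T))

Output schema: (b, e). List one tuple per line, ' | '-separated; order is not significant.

Row counts bottom-up:
  T → 6
  σ[b<=5](T) → 3
  γ[b; SUM(f)→e](σ[b<=5](T)) → 2

== RESULT ==
b | e
2 | 6
5 | 11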